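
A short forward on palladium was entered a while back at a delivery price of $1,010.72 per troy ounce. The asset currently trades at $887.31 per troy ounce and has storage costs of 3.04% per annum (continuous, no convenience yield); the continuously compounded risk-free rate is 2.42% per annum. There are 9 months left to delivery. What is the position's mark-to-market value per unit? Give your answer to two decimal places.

$84.77 per troy ounce

Current fair forward for the remaining 9 months: F = S·e^((r + u)·T), (r + u) = 0.0242 + 0.0304 = 0.0546
F = 887.31 · e^(0.0546 × 9/12) = 887.31 × 1.041800 = 924.3996
Value of long forward = (F − K)·e^(−rT) = (924.3996 − 1010.72) · e^(−0.0242·9/12)
= -86.3204 × 0.982014 = -84.77
Short position value = −(long value) = $84.77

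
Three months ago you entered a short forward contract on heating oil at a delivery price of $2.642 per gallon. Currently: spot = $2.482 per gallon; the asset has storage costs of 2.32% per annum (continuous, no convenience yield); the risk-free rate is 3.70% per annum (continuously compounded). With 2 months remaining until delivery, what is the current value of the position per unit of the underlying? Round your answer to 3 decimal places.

$0.134 per gallon

Current fair forward for the remaining 2 months: F = S·e^((r + u)·T), (r + u) = 0.0370 + 0.0232 = 0.0602
F = 2.482 · e^(0.0602 × 2/12) = 2.482 × 1.010084 = 2.5070
Value of long forward = (F − K)·e^(−rT) = (2.5070 − 2.642) · e^(−0.0370·2/12)
= -0.1350 × 0.993852 = -0.134
Short position value = −(long value) = $0.134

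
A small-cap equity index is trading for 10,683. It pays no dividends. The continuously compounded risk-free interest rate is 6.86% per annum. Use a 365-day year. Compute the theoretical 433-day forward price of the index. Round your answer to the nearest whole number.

11,589

F = S·e^(rT) = 10683 · e^(0.0686 × 433/365)
= 10683 · e^0.081380 = 10683 × 1.084783
F = 11,589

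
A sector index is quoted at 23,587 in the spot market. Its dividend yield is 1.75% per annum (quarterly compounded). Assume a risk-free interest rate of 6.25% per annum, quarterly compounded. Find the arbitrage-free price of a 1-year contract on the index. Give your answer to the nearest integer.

F = S · (1+r/4)^(4T) / (1+q/4)^(4T)
= 23587 × 1.063980 / 1.017615 = 23587 × 1.045562
F = 24,662

24,662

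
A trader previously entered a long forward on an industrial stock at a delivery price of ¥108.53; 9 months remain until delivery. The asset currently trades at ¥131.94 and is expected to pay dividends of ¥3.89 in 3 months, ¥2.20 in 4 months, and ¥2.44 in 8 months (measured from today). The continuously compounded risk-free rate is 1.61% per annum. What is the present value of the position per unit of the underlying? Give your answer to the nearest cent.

¥16.24

PV(remaining dividends) I = 3.89·e^(−0.0161·3/12) + 2.20·e^(−0.0161·4/12) + 2.44·e^(−0.0161·8/12) = 8.4765
Current forward F = (S − I)·e^(rT) = (131.94 − 8.4765)·e^(0.0161·9/12) = 123.4635 × 1.012148 = 124.9633
Value (long) = (F − K)·e^(−rT) = (124.9633 − 108.53) × 0.987998 = 16.2361
Value = ¥16.24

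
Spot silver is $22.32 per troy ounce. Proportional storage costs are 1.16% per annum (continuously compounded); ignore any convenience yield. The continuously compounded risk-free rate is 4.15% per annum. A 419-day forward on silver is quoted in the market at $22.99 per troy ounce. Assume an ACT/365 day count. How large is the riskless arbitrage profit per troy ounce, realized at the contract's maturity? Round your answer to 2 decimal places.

$0.73 per troy ounce

Fair forward: F* = S·e^(carry·T), with carry = (r + u) = 0.0415 + 0.0116 = 0.0531
F* = 22.32 · e^(0.0531 × 419/365) = 22.32 · e^0.060956 = 22.32 × 1.062852 = $23.7229
Market $22.99 < fair $23.7229: forward underpriced → reverse cash-and-carry (short spot, go long the forward).
At maturity, profit = |F_mkt − F*| = |22.99 − 23.7229| = $0.73 per troy ounce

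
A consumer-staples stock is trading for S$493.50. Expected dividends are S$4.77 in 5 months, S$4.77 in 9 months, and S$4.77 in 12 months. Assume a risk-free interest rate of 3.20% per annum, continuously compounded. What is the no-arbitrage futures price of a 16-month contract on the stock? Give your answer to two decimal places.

PV(dividends) I = 4.77·e^(−0.0320·5/12) + 4.77·e^(−0.0320·9/12) + 4.77·e^(−0.0320·12/12)
I = 4.7068 + 4.6569 + 4.6198 = 13.9835
F = (S − I)·e^(rT) = (493.50 − 13.9835) · e^(0.0320·16/12)
= 479.5165 · e^0.042667 = 479.5165 × 1.043590 = S$500.42

S$500.42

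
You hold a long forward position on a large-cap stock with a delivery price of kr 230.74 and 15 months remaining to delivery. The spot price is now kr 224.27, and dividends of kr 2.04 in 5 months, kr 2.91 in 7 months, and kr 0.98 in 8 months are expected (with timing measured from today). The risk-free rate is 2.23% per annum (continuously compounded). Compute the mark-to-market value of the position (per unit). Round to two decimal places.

-kr 5.99

PV(remaining dividends) I = 2.04·e^(−0.0223·5/12) + 2.91·e^(−0.0223·7/12) + 0.98·e^(−0.0223·8/12) = 5.8591
Current forward F = (S − I)·e^(rT) = (224.27 − 5.8591)·e^(0.0223·15/12) = 218.4109 × 1.028267 = 224.5847
Value (long) = (F − K)·e^(−rT) = (224.5847 − 230.74) × 0.972510 = -5.9861
Value = -kr 5.99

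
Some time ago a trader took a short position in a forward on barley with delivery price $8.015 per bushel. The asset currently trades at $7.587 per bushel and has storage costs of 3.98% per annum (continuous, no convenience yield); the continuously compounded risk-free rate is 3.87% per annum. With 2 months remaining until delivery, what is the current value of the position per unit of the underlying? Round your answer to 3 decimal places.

$0.326 per bushel

Current fair forward for the remaining 2 months: F = S·e^((r + u)·T), (r + u) = 0.0387 + 0.0398 = 0.0785
F = 7.587 · e^(0.0785 × 2/12) = 7.587 × 1.013169 = 7.6869
Value of long forward = (F − K)·e^(−rT) = (7.6869 − 8.015) · e^(−0.0387·2/12)
= -0.3281 × 0.993571 = -0.326
Short position value = −(long value) = $0.326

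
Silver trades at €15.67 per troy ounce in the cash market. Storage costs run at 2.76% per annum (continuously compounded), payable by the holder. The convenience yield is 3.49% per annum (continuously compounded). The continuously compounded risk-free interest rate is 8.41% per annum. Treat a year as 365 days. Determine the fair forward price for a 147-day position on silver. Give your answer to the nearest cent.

€16.16 per troy ounce

Net carry = r + u − y = 0.0841 + 0.0276 − 0.0349 = 0.0768
F = S·e^((r+u−y)T) = 15.67 · e^(0.0768 × 147/365) = 15.67 · e^0.030930
= 15.67 × 1.031413 = €16.16 per troy ounce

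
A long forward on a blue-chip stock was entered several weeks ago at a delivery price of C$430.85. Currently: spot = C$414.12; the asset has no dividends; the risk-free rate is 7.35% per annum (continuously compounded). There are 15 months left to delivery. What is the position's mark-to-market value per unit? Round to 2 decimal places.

Current fair forward for the remaining 15 months: F = S·e^(r·T), r = 0.0735
F = 414.12 · e^(0.0735 × 15/12) = 414.12 × 1.096228 = 453.9699
Value of long forward = (F − K)·e^(−rT) = (453.9699 − 430.85) · e^(−0.0735·15/12)
= 23.1199 × 0.912219 = 21.09

C$21.09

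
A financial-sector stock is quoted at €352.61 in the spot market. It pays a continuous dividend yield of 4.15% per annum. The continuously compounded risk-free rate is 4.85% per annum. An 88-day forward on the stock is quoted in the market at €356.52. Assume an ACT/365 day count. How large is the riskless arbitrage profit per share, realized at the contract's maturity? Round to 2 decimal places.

€3.31 per share

Fair forward: F* = S·e^(carry·T), with carry = (r − q) = 0.0485 − 0.0415 = 0.0070
F* = 352.61 · e^(0.0070 × 88/365) = 352.61 · e^0.001688 = 352.61 × 1.001689 = €353.2056
Market €356.52 > fair €353.2056: forward overpriced → cash-and-carry (buy spot, short the forward).
At maturity, profit = |F_mkt − F*| = |356.52 − 353.2056| = €3.31 per share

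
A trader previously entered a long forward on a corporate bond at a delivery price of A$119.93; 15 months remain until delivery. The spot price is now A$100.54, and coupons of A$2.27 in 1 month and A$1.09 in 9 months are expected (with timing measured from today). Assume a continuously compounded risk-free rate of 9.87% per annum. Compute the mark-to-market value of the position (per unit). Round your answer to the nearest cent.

-A$8.73

PV(remaining coupons) I = 2.27·e^(−0.0987·1/12) + 1.09·e^(−0.0987·9/12) = 3.2636
Current forward F = (S − I)·e^(rT) = (100.54 − 3.2636)·e^(0.0987·15/12) = 97.2764 × 1.131309 = 110.0497
Value (long) = (F − K)·e^(−rT) = (110.0497 − 119.93) × 0.883932 = -8.7335
Value = -A$8.73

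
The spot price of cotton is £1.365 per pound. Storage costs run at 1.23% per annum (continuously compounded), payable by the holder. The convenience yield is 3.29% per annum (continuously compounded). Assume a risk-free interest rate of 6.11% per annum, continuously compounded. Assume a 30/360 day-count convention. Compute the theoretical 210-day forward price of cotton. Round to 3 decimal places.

Net carry = r + u − y = 0.0611 + 0.0123 − 0.0329 = 0.0405
F = S·e^((r+u−y)T) = 1.365 · e^(0.0405 × 210/360) = 1.365 · e^0.023625
= 1.365 × 1.023906 = £1.398 per pound

£1.398 per pound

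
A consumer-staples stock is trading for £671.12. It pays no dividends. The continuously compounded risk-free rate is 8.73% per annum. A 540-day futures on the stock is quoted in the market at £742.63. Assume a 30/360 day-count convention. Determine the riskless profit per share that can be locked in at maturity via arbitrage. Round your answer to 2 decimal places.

£22.39 per share

Fair futures: F* = S·e^(carry·T), with carry = r = 0.0873
F* = 671.12 · e^(0.0873 × 540/360) = 671.12 · e^0.130950 = 671.12 × 1.139911 = £765.0171
Market £742.63 < fair £765.0171: forward underpriced → reverse cash-and-carry (short spot, go long the forward).
At maturity, profit = |F_mkt − F*| = |742.63 − 765.0171| = £22.39 per share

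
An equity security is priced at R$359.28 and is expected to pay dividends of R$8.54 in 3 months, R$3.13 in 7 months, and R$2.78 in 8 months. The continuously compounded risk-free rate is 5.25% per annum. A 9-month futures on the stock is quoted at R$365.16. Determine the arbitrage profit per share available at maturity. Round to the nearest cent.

PV(dividends) I = 8.54·e^(−0.0525·3/12) + 3.13·e^(−0.0525·7/12) + 2.78·e^(−0.0525·8/12) = 14.1486
Fair futures F* = (S − I)·e^(rT) = (359.28 − 14.1486)·e^0.039375 = 345.1314 × 1.040160 = 358.9919
Market R$365.16 > fair 358.9919: forward overpriced → cash-and-carry (borrow at r, buy the stock and collect the dividends, short the forward).
Profit at T = |F_mkt − F*| = |365.16 − 358.9919| = R$6.17 per share

R$6.17 per share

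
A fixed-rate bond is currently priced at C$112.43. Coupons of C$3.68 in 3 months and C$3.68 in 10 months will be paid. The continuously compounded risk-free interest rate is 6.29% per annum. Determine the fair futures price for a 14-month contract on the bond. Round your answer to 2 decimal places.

PV(coupons) I = 3.68·e^(−0.0629·3/12) + 3.68·e^(−0.0629·10/12)
I = 3.6226 + 3.4921 = 7.1147
F = (S − I)·e^(rT) = (112.43 − 7.1147) · e^(0.0629·14/12)
= 105.3153 · e^0.073383 = 105.3153 × 1.076143 = C$113.33

C$113.33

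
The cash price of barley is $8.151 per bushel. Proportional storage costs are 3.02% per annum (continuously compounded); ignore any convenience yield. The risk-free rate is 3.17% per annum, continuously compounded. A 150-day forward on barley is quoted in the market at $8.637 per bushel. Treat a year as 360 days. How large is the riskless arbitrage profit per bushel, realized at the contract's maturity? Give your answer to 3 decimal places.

Fair forward: F* = S·e^(carry·T), with carry = (r + u) = 0.0317 + 0.0302 = 0.0619
F* = 8.151 · e^(0.0619 × 150/360) = 8.151 · e^0.025792 = 8.151 × 1.026127 = $8.3640
Market $8.637 > fair $8.3640: forward overpriced → cash-and-carry (buy spot, short the forward).
At maturity, profit = |F_mkt − F*| = |8.637 − 8.3640| = $0.273 per bushel

$0.273 per bushel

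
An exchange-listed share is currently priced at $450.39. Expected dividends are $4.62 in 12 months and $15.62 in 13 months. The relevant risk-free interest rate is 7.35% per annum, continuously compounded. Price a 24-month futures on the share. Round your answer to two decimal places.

$500.03

PV(dividends) I = 4.62·e^(−0.0735·12/12) + 15.62·e^(−0.0735·13/12)
I = 4.2926 + 14.4245 = 18.7171
F = (S − I)·e^(rT) = (450.39 − 18.7171) · e^(0.0735·24/12)
= 431.6729 · e^0.147000 = 431.6729 × 1.158354 = $500.03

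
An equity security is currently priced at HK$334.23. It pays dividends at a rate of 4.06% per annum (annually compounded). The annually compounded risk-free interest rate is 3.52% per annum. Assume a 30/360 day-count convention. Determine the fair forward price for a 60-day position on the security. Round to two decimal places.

HK$333.94

F = S · (1+r)^T / (1+q)^T
= 334.23 × 1.005782 / 1.006655 = 334.23 × 0.999133
F = HK$333.94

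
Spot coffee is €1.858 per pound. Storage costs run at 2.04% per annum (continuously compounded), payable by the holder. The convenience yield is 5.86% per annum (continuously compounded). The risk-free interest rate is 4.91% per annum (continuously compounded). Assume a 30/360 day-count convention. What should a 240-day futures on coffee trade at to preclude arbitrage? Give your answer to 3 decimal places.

Net carry = r + u − y = 0.0491 + 0.0204 − 0.0586 = 0.0109
F = S·e^((r+u−y)T) = 1.858 · e^(0.0109 × 240/360) = 1.858 · e^0.007267
= 1.858 × 1.007293 = €1.872 per pound

€1.872 per pound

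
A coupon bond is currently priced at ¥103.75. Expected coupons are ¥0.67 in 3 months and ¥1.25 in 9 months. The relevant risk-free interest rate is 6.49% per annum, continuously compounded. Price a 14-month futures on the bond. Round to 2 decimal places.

PV(coupons) I = 0.67·e^(−0.0649·3/12) + 1.25·e^(−0.0649·9/12)
I = 0.6592 + 1.1906 = 1.8498
F = (S − I)·e^(rT) = (103.75 − 1.8498) · e^(0.0649·14/12)
= 101.9002 · e^0.075717 = 101.9002 × 1.078657 = ¥109.92

¥109.92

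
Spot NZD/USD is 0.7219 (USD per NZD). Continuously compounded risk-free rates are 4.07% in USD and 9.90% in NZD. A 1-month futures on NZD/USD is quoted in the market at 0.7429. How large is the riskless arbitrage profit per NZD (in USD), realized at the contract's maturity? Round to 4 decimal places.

0.0245 per NZD (in USD)

Fair futures: F* = S·e^(carry·T), with carry = (r_USD − r_NZD) = 0.0407 − 0.0990 = -0.0583
F* = 0.7219 · e^(-0.0583 × 1/12) = 0.7219 · e^-0.004858 = 0.7219 × 0.995154 = 0.7184
Market 0.7429 > fair 0.7184: forward overpriced → cash-and-carry (buy spot, short the forward).
At maturity, profit = |F_mkt − F*| = |0.7429 − 0.7184| = 0.0245 per NZD (in USD)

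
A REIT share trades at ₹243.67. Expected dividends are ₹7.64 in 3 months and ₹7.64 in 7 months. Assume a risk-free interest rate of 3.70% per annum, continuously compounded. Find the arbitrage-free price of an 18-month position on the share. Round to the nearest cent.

PV(dividends) I = 7.64·e^(−0.0370·3/12) + 7.64·e^(−0.0370·7/12)
I = 7.5697 + 7.4769 = 15.0466
F = (S − I)·e^(rT) = (243.67 − 15.0466) · e^(0.0370·18/12)
= 228.6234 · e^0.055500 = 228.6234 × 1.057069 = ₹241.67

₹241.67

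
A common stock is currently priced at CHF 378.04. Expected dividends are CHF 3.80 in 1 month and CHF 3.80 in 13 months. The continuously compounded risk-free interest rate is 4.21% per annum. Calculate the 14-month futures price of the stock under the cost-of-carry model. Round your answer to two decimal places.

CHF 389.28

PV(dividends) I = 3.80·e^(−0.0421·1/12) + 3.80·e^(−0.0421·13/12)
I = 3.7867 + 3.6306 = 7.4173
F = (S − I)·e^(rT) = (378.04 − 7.4173) · e^(0.0421·14/12)
= 370.6227 · e^0.049117 = 370.6227 × 1.050343 = CHF 389.28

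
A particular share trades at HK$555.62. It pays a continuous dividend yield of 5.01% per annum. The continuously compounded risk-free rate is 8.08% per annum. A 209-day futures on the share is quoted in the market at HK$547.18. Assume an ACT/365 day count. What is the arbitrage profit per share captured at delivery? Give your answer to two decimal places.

Fair futures: F* = S·e^(carry·T), with carry = (r − q) = 0.0808 − 0.0501 = 0.0307
F* = 555.62 · e^(0.0307 × 209/365) = 555.62 · e^0.017579 = 555.62 × 1.017734 = HK$565.4734
Market HK$547.18 < fair HK$565.4734: forward underpriced → reverse cash-and-carry (short spot, go long the forward).
At maturity, profit = |F_mkt − F*| = |547.18 − 565.4734| = HK$18.29 per share

HK$18.29 per share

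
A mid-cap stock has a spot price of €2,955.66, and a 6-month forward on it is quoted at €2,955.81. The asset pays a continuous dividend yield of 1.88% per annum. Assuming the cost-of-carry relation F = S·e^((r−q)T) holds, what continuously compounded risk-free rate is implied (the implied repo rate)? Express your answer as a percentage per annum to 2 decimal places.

1.89%

From F = S·e^((r−q)T): (r − q) = ln(F/S)/T
ln(2955.81/2955.66) = ln(1.000051) = 0.000051
(r − q) = 0.000051 / (6/12) = 0.000102
r = ln(F/S)/T + q = 0.000102 + 0.0188 = 0.018902
r = 1.89%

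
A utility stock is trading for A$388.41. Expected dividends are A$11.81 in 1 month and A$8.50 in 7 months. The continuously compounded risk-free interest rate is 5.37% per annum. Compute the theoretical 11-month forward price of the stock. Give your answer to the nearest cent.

A$387.00

PV(dividends) I = 11.81·e^(−0.0537·1/12) + 8.50·e^(−0.0537·7/12)
I = 11.7573 + 8.2379 = 19.9952
F = (S − I)·e^(rT) = (388.41 − 19.9952) · e^(0.0537·11/12)
= 368.4148 · e^0.049225 = 368.4148 × 1.050457 = A$387.00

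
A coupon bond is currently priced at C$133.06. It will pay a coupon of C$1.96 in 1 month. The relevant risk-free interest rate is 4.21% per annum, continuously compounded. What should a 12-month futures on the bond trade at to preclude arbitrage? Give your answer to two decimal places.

PV(coupons) I = 1.96·e^(−0.0421·1/12)
I = 1.9531
F = (S − I)·e^(rT) = (133.06 − 1.9531) · e^(0.0421·12/12)
= 131.1069 · e^0.042100 = 131.1069 × 1.042999 = C$136.74

C$136.74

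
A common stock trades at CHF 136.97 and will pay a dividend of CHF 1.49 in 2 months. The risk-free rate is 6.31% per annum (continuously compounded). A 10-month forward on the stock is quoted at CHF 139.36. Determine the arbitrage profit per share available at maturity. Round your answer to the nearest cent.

PV(dividends) I = 1.49·e^(−0.0631·2/12) = 1.4744
Fair forward F* = (S − I)·e^(rT) = (136.97 − 1.4744)·e^0.052583 = 135.4956 × 1.053990 = 142.8110
Market CHF 139.36 < fair 142.8110: forward underpriced → reverse cash-and-carry (short the stock, invest proceeds at r, pay the dividends, go long the forward).
Profit at T = |F_mkt − F*| = |139.36 − 142.8110| = CHF 3.45 per share

CHF 3.45 per share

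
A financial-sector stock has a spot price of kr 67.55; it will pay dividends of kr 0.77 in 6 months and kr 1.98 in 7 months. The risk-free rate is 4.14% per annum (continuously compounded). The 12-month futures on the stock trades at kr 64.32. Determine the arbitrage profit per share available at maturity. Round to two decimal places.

kr 3.28 per share

PV(dividends) I = 0.77·e^(−0.0414·6/12) + 1.98·e^(−0.0414·7/12) = 2.6870
Fair futures F* = (S − I)·e^(rT) = (67.55 − 2.6870)·e^0.041400 = 64.8630 × 1.042269 = 67.6047
Market kr 64.32 < fair 67.6047: forward underpriced → reverse cash-and-carry (short the stock, invest proceeds at r, pay the dividends, go long the forward).
Profit at T = |F_mkt − F*| = |64.32 − 67.6047| = kr 3.28 per share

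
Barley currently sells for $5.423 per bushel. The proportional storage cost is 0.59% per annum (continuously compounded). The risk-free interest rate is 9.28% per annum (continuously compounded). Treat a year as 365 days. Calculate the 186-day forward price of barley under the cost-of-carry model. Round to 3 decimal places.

$5.703 per bushel

Net carry = r + u − y = 0.0928 + 0.0059 − 0.0000 = 0.0987
F = S·e^((r+u−y)T) = 5.423 · e^(0.0987 × 186/365) = 5.423 · e^0.050296
= 5.423 × 1.051582 = $5.703 per bushel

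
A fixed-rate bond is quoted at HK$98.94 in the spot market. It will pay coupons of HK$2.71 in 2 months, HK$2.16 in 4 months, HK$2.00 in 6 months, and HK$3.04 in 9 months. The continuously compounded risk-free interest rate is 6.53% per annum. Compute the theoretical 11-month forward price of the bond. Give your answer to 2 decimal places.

PV(coupons) I = 2.71·e^(−0.0653·2/12) + 2.16·e^(−0.0653·4/12) + 2.00·e^(−0.0653·6/12) + 3.04·e^(−0.0653·9/12)
I = 2.6807 + 2.1135 + 1.9358 + 2.8947 = 9.6247
F = (S − I)·e^(rT) = (98.94 − 9.6247) · e^(0.0653·11/12)
= 89.3153 · e^0.059858 = 89.3153 × 1.061686 = HK$94.82

HK$94.82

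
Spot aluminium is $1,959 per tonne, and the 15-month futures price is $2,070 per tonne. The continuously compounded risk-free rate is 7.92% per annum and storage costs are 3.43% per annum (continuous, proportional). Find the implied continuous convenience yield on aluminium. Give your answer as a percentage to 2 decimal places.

F = S·e^((r+u−y)T) ⇒ (r+u−y) = ln(F/S)/T
ln(2070/1959) = 0.055114; /T ⇒ 0.044091
y = r + u − ln(F/S)/T = 0.0792 + 0.0343 − 0.044091 = 0.069409
y = 6.94%

6.94%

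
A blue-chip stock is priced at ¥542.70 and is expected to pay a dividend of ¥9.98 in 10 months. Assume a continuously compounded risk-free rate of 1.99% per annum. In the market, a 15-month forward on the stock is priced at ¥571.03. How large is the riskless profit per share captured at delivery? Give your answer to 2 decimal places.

PV(dividends) I = 9.98·e^(−0.0199·10/12) = 9.8159
Fair forward F* = (S − I)·e^(rT) = (542.70 − 9.8159)·e^0.024875 = 532.8841 × 1.025187 = 546.3059
Market ¥571.03 > fair 546.3059: forward overpriced → cash-and-carry (borrow at r, buy the stock and collect the dividends, short the forward).
Profit at T = |F_mkt − F*| = |571.03 − 546.3059| = ¥24.72 per share

¥24.72 per share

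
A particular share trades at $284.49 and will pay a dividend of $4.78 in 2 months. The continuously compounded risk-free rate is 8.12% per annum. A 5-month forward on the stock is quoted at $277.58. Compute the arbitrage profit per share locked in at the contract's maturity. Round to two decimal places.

PV(dividends) I = 4.78·e^(−0.0812·2/12) = 4.7157
Fair forward F* = (S − I)·e^(rT) = (284.49 − 4.7157)·e^0.033833 = 279.7743 × 1.034412 = 289.4019
Market $277.58 < fair 289.4019: forward underpriced → reverse cash-and-carry (short the stock, invest proceeds at r, pay the dividends, go long the forward).
Profit at T = |F_mkt − F*| = |277.58 − 289.4019| = $11.82 per share

$11.82 per share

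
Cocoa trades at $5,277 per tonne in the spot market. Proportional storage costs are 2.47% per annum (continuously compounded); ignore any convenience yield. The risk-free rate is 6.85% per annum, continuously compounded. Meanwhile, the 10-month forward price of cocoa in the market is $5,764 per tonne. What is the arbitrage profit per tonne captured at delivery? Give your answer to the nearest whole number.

Fair forward: F* = S·e^(carry·T), with carry = (r + u) = 0.0685 + 0.0247 = 0.0932
F* = 5277 · e^(0.0932 × 10/12) = 5277 · e^0.077667 = 5277 × 1.080763 = $5703.1864
Market $5764 > fair $5703.1864: forward overpriced → cash-and-carry (buy spot, short the forward).
At maturity, profit = |F_mkt − F*| = |5764 − 5703.1864| = $61 per tonne

$61 per tonne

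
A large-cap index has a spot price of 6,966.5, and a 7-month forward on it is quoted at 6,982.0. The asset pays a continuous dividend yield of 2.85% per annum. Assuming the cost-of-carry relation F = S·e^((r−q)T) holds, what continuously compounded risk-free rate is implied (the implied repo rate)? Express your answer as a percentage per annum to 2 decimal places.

From F = S·e^((r−q)T): (r − q) = ln(F/S)/T
ln(6982.0/6966.5) = ln(1.002225) = 0.002223
(r − q) = 0.002223 / (7/12) = 0.003811
r = ln(F/S)/T + q = 0.003811 + 0.0285 = 0.032311
r = 3.23%

3.23%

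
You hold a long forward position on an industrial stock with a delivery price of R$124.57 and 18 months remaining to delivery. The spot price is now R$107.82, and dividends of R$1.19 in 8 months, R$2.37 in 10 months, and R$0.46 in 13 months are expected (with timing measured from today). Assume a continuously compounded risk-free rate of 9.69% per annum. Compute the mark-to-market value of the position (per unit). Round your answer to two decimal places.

-R$3.61

PV(remaining dividends) I = 1.19·e^(−0.0969·8/12) + 2.37·e^(−0.0969·10/12) + 0.46·e^(−0.0969·13/12) = 3.7159
Current forward F = (S − I)·e^(rT) = (107.82 − 3.7159)·e^(0.0969·18/12) = 104.1041 × 1.156444 = 120.3906
Value (long) = (F − K)·e^(−rT) = (120.3906 − 124.57) × 0.864720 = -3.6140
Value = -R$3.61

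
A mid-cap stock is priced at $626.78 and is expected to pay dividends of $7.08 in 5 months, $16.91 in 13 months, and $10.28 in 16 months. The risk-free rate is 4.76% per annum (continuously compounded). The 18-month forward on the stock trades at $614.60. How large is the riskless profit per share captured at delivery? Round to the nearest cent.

PV(dividends) I = 7.08·e^(−0.0476·5/12) + 16.91·e^(−0.0476·13/12) + 10.28·e^(−0.0476·16/12) = 32.6489
Fair forward F* = (S − I)·e^(rT) = (626.78 − 32.6489)·e^0.071400 = 594.1311 × 1.074011 = 638.1033
Market $614.60 < fair 638.1033: forward underpriced → reverse cash-and-carry (short the stock, invest proceeds at r, pay the dividends, go long the forward).
Profit at T = |F_mkt − F*| = |614.60 − 638.1033| = $23.50 per share

$23.50 per share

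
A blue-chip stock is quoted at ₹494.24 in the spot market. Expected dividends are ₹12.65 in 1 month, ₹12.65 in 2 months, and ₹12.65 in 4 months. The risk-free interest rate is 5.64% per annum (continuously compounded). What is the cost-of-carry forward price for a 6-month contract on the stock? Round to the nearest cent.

PV(dividends) I = 12.65·e^(−0.0564·1/12) + 12.65·e^(−0.0564·2/12) + 12.65·e^(−0.0564·4/12)
I = 12.5907 + 12.5316 + 12.4144 = 37.5367
F = (S − I)·e^(rT) = (494.24 − 37.5367) · e^(0.0564·6/12)
= 456.7033 · e^0.028200 = 456.7033 × 1.028601 = ₹469.77

₹469.77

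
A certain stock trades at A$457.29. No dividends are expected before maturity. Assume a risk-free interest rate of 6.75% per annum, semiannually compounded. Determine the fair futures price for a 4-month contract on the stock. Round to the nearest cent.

F = S · (1+r/2)^(2T)
= 457.29 × 1.022375
F = A$467.52

A$467.52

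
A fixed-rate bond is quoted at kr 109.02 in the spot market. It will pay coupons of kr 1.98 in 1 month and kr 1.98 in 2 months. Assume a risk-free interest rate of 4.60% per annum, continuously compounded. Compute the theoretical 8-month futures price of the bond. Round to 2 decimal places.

kr 108.36

PV(coupons) I = 1.98·e^(−0.0460·1/12) + 1.98·e^(−0.0460·2/12)
I = 1.9724 + 1.9649 = 3.9373
F = (S − I)·e^(rT) = (109.02 − 3.9373) · e^(0.0460·8/12)
= 105.0827 · e^0.030667 = 105.0827 × 1.031142 = kr 108.36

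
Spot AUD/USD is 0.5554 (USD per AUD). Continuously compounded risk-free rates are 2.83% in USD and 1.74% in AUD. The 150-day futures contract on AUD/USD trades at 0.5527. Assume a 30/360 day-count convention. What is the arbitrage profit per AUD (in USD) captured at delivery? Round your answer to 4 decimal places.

Fair futures: F* = S·e^(carry·T), with carry = (r_USD − r_AUD) = 0.0283 − 0.0174 = 0.0109
F* = 0.5554 · e^(0.0109 × 150/360) = 0.5554 · e^0.004542 = 0.5554 × 1.004552 = 0.5579
Market 0.5527 < fair 0.5579: forward underpriced → reverse cash-and-carry (short spot, go long the forward).
At maturity, profit = |F_mkt − F*| = |0.5527 − 0.5579| = 0.0052 per AUD (in USD)

0.0052 per AUD (in USD)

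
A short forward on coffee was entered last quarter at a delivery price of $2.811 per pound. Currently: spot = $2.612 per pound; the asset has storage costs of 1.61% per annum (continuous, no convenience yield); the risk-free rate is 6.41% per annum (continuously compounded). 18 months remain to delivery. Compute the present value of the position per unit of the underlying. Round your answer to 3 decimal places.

-$0.123 per pound

Current fair forward for the remaining 18 months: F = S·e^((r + u)·T), (r + u) = 0.0641 + 0.0161 = 0.0802
F = 2.612 · e^(0.0802 × 18/12) = 2.612 × 1.127835 = 2.9459
Value of long forward = (F − K)·e^(−rT) = (2.9459 − 2.811) · e^(−0.0641·18/12)
= 0.1349 × 0.908328 = 0.123
Short position value = −(long value) = -$0.123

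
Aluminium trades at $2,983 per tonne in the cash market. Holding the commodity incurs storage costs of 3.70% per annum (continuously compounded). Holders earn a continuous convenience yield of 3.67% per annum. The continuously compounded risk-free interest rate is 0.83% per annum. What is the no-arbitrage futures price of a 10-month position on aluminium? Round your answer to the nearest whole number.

$3,004 per tonne

Net carry = r + u − y = 0.0083 + 0.0370 − 0.0367 = 0.0086
F = S·e^((r+u−y)T) = 2983 · e^(0.0086 × 10/12) = 2983 · e^0.007167
= 2983 × 1.007193 = $3,004 per tonne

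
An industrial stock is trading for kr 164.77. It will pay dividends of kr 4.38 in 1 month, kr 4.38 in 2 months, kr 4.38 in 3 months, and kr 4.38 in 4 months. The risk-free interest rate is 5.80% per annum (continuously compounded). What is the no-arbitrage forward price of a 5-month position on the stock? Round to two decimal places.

PV(dividends) I = 4.38·e^(−0.0580·1/12) + 4.38·e^(−0.0580·2/12) + 4.38·e^(−0.0580·3/12) + 4.38·e^(−0.0580·4/12)
I = 4.3589 + 4.3379 + 4.3169 + 4.2961 = 17.3098
F = (S − I)·e^(rT) = (164.77 − 17.3098) · e^(0.0580·5/12)
= 147.4602 · e^0.024167 = 147.4602 × 1.024461 = kr 151.07

kr 151.07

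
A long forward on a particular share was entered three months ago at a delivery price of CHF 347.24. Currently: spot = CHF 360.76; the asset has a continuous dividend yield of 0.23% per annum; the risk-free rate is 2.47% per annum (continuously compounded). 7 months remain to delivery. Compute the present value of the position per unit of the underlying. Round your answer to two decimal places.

Current fair forward for the remaining 7 months: F = S·e^((r − q)·T), (r − q) = 0.0247 − 0.0023 = 0.0224
F = 360.76 · e^(0.0224 × 7/12) = 360.76 × 1.013152 = 365.5047
Value of long forward = (F − K)·e^(−rT) = (365.5047 − 347.24) · e^(−0.0247·7/12)
= 18.2647 × 0.985695 = 18.00

CHF 18.00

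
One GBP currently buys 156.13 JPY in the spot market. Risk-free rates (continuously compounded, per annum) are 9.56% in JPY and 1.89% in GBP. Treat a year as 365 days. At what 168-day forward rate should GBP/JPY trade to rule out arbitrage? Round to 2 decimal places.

F = S·e^((r_JPY − r_GBP)T) = 156.13 · e^((0.0956 − 0.0189) × 168/365)
= 156.13 · e^0.035303 = 156.13 × 1.035934
F = 161.74 JPY per GBP

161.74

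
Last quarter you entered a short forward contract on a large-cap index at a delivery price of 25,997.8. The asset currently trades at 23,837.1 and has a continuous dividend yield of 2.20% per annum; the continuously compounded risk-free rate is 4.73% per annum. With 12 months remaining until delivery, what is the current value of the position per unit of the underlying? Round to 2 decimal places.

1478.32

Current fair forward for the remaining 12 months: F = S·e^((r − q)·T), (r − q) = 0.0473 − 0.0220 = 0.0253
F = 23837.1 · e^(0.0253 × 12/12) = 23837.1 × 1.02562276 = 24447.8723
Value of long forward = (F − K)·e^(−rT) = (24447.8723 − 25997.8) · e^(−0.0473·12/12)
= -1549.9277 × 0.95380121 = -1478.32
Short position value = −(long value) = 1478.32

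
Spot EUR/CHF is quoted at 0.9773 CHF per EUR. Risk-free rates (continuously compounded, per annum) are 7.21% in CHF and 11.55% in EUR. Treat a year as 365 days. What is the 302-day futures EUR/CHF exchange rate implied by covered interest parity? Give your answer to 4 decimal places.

F = S·e^((r_CHF − r_EUR)T) = 0.9773 · e^((0.0721 − 0.1155) × 302/365)
= 0.9773 · e^-0.035909 = 0.9773 × 0.964728
F = 0.9428 CHF per EUR

0.9428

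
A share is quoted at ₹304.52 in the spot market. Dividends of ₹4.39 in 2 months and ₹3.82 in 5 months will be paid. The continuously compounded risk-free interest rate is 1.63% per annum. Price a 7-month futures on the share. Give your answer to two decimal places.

PV(dividends) I = 4.39·e^(−0.0163·2/12) + 3.82·e^(−0.0163·5/12)
I = 4.3781 + 3.7941 = 8.1722
F = (S − I)·e^(rT) = (304.52 − 8.1722) · e^(0.0163·7/12)
= 296.3478 · e^0.009508 = 296.3478 × 1.009553 = ₹299.18

₹299.18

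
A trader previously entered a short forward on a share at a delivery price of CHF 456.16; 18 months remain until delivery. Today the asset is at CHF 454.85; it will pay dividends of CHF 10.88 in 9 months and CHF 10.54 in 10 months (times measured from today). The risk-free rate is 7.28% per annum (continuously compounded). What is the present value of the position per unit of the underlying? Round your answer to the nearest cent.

-CHF 25.66

PV(remaining dividends) I = 10.88·e^(−0.0728·9/12) + 10.54·e^(−0.0728·10/12) = 20.2215
Current forward F = (S − I)·e^(rT) = (454.85 − 20.2215)·e^(0.0728·18/12) = 434.6285 × 1.115385 = 484.7781
Value (long) = (F − K)·e^(−rT) = (484.7781 − 456.16) × 0.896551 = 25.6576
Short position value = −(long value) = -CHF 25.66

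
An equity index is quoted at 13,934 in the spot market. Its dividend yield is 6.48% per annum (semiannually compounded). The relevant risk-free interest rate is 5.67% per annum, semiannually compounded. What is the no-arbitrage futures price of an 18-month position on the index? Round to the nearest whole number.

F = S · (1+r/2)^(2T) / (1+q/2)^(2T)
= 13934 × 1.087484 / 1.100383 = 13934 × 0.988278
F = 13,771

13,771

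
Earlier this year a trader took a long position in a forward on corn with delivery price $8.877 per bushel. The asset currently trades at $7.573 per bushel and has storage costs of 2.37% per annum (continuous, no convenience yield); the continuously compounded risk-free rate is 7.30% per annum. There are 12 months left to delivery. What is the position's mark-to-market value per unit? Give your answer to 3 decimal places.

Current fair forward for the remaining 12 months: F = S·e^((r + u)·T), (r + u) = 0.0730 + 0.0237 = 0.0967
F = 7.573 · e^(0.0967 × 12/12) = 7.573 × 1.101530 = 8.3419
Value of long forward = (F − K)·e^(−rT) = (8.3419 − 8.877) · e^(−0.0730·12/12)
= -0.5351 × 0.929601 = -0.497

-$0.497 per bushel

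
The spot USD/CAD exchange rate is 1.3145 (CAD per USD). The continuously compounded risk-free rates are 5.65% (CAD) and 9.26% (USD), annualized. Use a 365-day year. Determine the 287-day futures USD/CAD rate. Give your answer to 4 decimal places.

F = S·e^((r_CAD − r_USD)T) = 1.3145 · e^((0.0565 − 0.0926) × 287/365)
= 1.3145 · e^-0.028385 = 1.3145 × 0.972014
F = 1.2777 CAD per USD

1.2777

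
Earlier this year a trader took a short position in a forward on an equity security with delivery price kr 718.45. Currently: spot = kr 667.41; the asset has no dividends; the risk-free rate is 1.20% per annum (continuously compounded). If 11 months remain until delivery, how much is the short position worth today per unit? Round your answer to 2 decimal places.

Current fair forward for the remaining 11 months: F = S·e^(r·T), r = 0.0120
F = 667.41 · e^(0.0120 × 11/12) = 667.41 × 1.011061 = 674.7922
Value of long forward = (F − K)·e^(−rT) = (674.7922 − 718.45) · e^(−0.0120·11/12)
= -43.6578 × 0.989060 = -43.18
Short position value = −(long value) = kr 43.18

kr 43.18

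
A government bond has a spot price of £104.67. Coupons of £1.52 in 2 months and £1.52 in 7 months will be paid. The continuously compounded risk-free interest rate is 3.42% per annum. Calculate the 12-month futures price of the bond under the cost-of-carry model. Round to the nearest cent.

£105.21

PV(coupons) I = 1.52·e^(−0.0342·2/12) + 1.52·e^(−0.0342·7/12)
I = 1.5114 + 1.4900 = 3.0014
F = (S − I)·e^(rT) = (104.67 − 3.0014) · e^(0.0342·12/12)
= 101.6686 · e^0.034200 = 101.6686 × 1.034792 = £105.21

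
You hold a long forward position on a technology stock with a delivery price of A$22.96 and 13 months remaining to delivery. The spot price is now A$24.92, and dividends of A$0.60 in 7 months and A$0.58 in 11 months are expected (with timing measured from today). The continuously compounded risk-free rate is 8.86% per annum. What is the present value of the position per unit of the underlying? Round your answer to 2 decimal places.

PV(remaining dividends) I = 0.60·e^(−0.0886·7/12) + 0.58·e^(−0.0886·11/12) = 1.1045
Current forward F = (S − I)·e^(rT) = (24.92 − 1.1045)·e^(0.0886·13/12) = 23.8155 × 1.100741 = 26.2147
Value (long) = (F − K)·e^(−rT) = (26.2147 − 22.96) × 0.908479 = 2.9568
Value = A$2.96

A$2.96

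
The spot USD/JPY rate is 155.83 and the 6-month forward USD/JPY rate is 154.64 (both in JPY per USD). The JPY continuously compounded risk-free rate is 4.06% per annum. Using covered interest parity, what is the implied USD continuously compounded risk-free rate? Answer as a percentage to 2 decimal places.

5.59%

F = S·e^((r_JPY − r_USD)T) ⇒ r_USD = r_JPY − ln(F/S)/T
ln(154.64/155.83) = -0.007666; /(6/12) = -0.015332
r_USD = 0.0406 + 0.015332 = 0.055932
r_USD = 5.59%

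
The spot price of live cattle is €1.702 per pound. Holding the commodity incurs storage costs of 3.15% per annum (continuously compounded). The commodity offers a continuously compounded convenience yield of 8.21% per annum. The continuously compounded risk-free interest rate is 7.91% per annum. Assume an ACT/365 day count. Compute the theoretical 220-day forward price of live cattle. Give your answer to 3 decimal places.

Net carry = r + u − y = 0.0791 + 0.0315 − 0.0821 = 0.0285
F = S·e^((r+u−y)T) = 1.702 · e^(0.0285 × 220/365) = 1.702 · e^0.017178
= 1.702 × 1.017326 = €1.731 per pound

€1.731 per pound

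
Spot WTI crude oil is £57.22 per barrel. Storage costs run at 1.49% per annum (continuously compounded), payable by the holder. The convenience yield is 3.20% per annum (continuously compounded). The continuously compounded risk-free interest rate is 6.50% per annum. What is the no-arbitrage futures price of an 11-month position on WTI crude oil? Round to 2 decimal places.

£59.79 per barrel

Net carry = r + u − y = 0.0650 + 0.0149 − 0.0320 = 0.0479
F = S·e^((r+u−y)T) = 57.22 · e^(0.0479 × 11/12) = 57.22 · e^0.043908
= 57.22 × 1.044886 = £59.79 per barrel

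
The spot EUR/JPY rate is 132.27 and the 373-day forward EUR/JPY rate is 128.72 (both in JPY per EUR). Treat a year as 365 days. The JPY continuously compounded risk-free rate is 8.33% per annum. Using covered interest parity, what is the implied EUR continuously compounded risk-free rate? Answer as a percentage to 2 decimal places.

10.99%

F = S·e^((r_JPY − r_EUR)T) ⇒ r_EUR = r_JPY − ln(F/S)/T
ln(128.72/132.27) = -0.027206; /(373/365) = -0.026622
r_EUR = 0.0833 + 0.026622 = 0.109922
r_EUR = 10.99%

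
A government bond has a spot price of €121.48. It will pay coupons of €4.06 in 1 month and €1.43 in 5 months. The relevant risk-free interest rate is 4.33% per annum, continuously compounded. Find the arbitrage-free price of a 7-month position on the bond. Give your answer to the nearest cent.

€119.00

PV(coupons) I = 4.06·e^(−0.0433·1/12) + 1.43·e^(−0.0433·5/12)
I = 4.0454 + 1.4044 = 5.4498
F = (S − I)·e^(rT) = (121.48 − 5.4498) · e^(0.0433·7/12)
= 116.0302 · e^0.025258 = 116.0302 × 1.025580 = €119.00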